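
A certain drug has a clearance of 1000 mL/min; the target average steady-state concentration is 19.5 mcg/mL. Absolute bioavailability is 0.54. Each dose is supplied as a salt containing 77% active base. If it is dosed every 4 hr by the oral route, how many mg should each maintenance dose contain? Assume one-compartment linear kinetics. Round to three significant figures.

CL = 1000 mL/min × 60/1000 = 60.00 L/h
D = CL × Css × τ / F / S = 60.00 × 19.5 × 4 / 0.54 / 0.77 = 11260 mg

11300 mg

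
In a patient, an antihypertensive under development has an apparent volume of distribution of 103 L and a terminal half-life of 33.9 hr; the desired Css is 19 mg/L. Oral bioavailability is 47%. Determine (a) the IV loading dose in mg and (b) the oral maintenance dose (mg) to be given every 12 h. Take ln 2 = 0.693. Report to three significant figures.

(a) 1960 mg; (b) 1020 mg

LD = Vd × C = 103.0 × 19 = 1957 mg
CL = 0.693 × Vd / t½ = 0.693 × 103.0 / 33.9 = 2.106 L/h
D = CL × Css × τ / F = 2.106 × 19 × 12 / 0.47 = 1022 mg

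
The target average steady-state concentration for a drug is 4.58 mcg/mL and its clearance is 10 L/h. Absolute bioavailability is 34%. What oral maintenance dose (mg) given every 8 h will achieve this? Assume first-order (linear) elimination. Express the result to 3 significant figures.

D = CL × Css × τ / F = 10.00 × 4.58 × 8 / 0.34 = 1078 mg

1080 mg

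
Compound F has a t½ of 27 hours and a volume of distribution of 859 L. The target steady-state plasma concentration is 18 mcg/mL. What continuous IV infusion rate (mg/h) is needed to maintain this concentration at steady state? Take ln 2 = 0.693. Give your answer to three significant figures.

397 mg/h

CL = 0.693 × Vd / t½ = 0.693 × 859.0 / 27 = 22.05 L/h
Infusion rate = CL × Css = 22.05 × 18 = 396.9 mg/h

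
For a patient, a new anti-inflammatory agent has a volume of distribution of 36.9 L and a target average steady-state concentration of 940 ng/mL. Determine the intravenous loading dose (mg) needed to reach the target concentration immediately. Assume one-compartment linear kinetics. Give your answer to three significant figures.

C = 940 ng/mL = 0.9400 mg/L
The loading dose fills Vd to the target concentration.
LD = Vd × C = 36.90 × 0.9400 = 34.69 mg

34.7 mg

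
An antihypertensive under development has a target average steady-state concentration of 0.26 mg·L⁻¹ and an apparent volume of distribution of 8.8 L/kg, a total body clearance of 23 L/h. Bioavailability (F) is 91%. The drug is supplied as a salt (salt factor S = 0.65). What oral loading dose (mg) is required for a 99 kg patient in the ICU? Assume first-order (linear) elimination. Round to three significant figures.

Total Vd = 8.8 × 99 = 871.2 L
LD = Vd × C / F / S = 871.2 × 0.2600 / 0.91 / 0.65 = 382.9 mg

383 mg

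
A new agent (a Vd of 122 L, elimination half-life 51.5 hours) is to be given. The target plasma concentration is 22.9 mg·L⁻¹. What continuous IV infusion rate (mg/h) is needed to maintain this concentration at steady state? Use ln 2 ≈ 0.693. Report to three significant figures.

37.6 mg/h

CL = 0.693 × Vd / t½ = 0.693 × 122.0 / 51.5 = 1.642 L/h
Infusion rate = CL × Css = 1.642 × 22.9 = 37.60 mg/h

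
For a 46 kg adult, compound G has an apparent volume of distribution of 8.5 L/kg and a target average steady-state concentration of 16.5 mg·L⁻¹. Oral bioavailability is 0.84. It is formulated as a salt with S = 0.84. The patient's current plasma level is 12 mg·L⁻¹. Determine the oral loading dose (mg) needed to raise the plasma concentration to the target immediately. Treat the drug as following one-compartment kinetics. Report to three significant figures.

2490 mg

Vd(total) = 46 kg × 8.5 L/kg = 391.0 L
Concentration deficit ΔC = 16.5 − 12 = 4.500 mg/L
LD = Vd × ΔC / F / S = 391.0 × 4.500 / 0.84 / 0.84 = 2494 mg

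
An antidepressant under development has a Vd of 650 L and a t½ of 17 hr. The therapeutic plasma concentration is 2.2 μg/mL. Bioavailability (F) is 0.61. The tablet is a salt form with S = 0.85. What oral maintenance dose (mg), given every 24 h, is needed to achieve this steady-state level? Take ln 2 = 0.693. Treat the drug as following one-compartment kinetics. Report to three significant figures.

CL = ln 2 · Vd / t½ = 0.693 × 650.0 / 17 = 26.50 L/h
D = CL × Css × τ / F / S = 26.50 × 2.2 × 24 / 0.61 / 0.85 = 2699 mg

2700 mg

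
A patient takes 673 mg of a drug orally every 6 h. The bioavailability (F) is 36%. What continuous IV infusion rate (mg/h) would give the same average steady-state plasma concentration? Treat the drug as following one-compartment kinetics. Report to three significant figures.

40.4 mg/h

Equivalent systemic input: infusion rate = F·D/τ.
Rate = 0.36 × 673 / 6 = 40.38 mg/h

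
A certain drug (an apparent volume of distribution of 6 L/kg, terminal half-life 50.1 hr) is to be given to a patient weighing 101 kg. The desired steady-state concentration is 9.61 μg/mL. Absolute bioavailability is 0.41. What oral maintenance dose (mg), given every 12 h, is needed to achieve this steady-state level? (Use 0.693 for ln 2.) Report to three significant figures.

Total Vd = 6 × 101 = 606.0 L
k = 0.693/50.1 = 0.01383 h⁻¹, so CL = k·Vd = 0.01383 × 606.0 = 8.381 L/h
D = CL × Css × τ / F = 8.381 × 9.61 × 12 / 0.41 = 2357 mg

2360 mg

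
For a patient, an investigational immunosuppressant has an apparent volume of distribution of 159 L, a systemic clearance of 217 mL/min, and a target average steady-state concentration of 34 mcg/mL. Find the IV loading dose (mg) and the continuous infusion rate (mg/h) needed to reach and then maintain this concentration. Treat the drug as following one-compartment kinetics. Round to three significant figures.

Loading: fill Vd to C_target → 159.0 L × 34 mg/L = 5406 mg
CL = 217 mL/min × 60/1000 = 13.02 L/h
Maintenance infusion rate = CL × Css = 13.02 × 34 = 442.7 mg/h

(a) 5410 mg; (b) 443 mg/h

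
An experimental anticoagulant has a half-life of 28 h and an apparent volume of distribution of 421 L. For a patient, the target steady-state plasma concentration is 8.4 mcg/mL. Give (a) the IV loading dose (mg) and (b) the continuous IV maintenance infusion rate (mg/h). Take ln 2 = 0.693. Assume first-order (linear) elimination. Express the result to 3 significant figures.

LD = Vd × C = 421.0 × 8.4 = 3536 mg
CL = 0.693 × Vd / t½ = 0.693 × 421.0 / 28 = 10.42 L/h
Infusion rate = CL × Css = 10.42 × 8.4 = 87.53 mg/h

(a) 3540 mg; (b) 87.5 mg/h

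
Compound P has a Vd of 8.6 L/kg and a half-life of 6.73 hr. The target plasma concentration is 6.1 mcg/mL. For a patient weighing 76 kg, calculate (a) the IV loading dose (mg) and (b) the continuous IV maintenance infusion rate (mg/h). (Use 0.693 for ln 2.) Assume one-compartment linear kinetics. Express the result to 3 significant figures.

(a) 3990 mg; (b) 411 mg/h

Vd = 8.6 L/kg × 76 kg = 653.6 L
LD = Vd × C = 653.6 × 6.1 = 3987 mg
CL = 0.693 × Vd / t½ = 0.693 × 653.6 / 6.73 = 67.30 L/h
Infusion rate = CL × Css = 67.30 × 6.1 = 410.5 mg/h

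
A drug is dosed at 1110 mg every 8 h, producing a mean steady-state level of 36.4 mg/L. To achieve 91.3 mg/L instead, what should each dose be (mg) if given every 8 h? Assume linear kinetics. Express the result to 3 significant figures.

2780 mg

With linear kinetics, Css is proportional to dose rate (D/τ) at fixed clearance.
D₂ = D₁ × (Css,target / Css,current) = 1110 × 91.3/36.4 = 2784 mg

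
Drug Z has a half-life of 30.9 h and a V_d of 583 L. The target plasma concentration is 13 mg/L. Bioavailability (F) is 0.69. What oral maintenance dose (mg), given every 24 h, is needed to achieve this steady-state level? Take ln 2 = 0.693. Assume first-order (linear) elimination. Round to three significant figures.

CL = ln 2 · Vd / t½ = 0.693 × 583.0 / 30.9 = 13.08 L/h
D = CL × Css × τ / F = 13.08 × 13 × 24 / 0.69 = 5914 mg

5910 mg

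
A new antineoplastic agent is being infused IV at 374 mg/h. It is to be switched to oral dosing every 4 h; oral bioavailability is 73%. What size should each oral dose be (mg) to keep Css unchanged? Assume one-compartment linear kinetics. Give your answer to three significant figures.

2050 mg

To maintain the same Css, the systemic dosing rate must be unchanged: F·D/τ = infusion rate.
D = rate × τ / F = 374 × 4 / 0.73 = 2049 mg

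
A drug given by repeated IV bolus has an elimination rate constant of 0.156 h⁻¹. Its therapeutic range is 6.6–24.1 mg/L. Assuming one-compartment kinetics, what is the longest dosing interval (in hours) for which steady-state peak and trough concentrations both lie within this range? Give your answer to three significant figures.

Between IV bolus doses, concentration decays as C = C₀·e^(−kτ), so C_peak/C_trough = e^(kτ).
τ_max = ln(C_peak/C_trough) / k = ln(24.1/6.6) / 0.1560 = 1.295 / 0.1560 = 8.301 h

8.30 h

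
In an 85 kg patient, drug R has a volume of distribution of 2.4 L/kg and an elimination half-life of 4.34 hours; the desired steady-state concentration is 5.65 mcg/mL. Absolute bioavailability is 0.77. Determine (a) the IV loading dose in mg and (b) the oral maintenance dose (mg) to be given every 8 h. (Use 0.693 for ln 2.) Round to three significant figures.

(a) 1150 mg; (b) 1910 mg

Vd(total) = 85 kg × 2.4 L/kg = 204.0 L
LD = Vd × C = 204.0 × 5.65 = 1153 mg
CL = 0.693 × Vd / t½ = 0.693 × 204.0 / 4.34 = 32.57 L/h
D = CL × Css × τ / F = 32.57 × 5.65 × 8 / 0.77 = 1912 mg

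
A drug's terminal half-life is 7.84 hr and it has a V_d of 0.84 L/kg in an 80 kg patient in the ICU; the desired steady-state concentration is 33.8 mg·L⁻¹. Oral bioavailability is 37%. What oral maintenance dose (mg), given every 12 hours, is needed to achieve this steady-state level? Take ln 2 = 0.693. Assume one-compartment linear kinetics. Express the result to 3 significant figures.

Vd = 0.84 L/kg × 80 kg = 67.20 L
k = 0.693/7.84 = 0.08839 h⁻¹, so CL = k·Vd = 0.08839 × 67.20 = 5.940 L/h
D = CL × Css × τ / F = 5.940 × 33.8 × 12 / 0.37 = 6512 mg

6510 mg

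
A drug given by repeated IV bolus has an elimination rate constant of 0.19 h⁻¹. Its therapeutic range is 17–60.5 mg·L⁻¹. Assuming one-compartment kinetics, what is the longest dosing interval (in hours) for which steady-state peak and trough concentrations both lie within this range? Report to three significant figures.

Between IV bolus doses, concentration decays as C = C₀·e^(−kτ), so C_peak/C_trough = e^(kτ).
τ_max = ln(C_peak/C_trough) / k = ln(60.5/17) / 0.1900 = 1.269 / 0.1900 = 6.679 h

6.68 h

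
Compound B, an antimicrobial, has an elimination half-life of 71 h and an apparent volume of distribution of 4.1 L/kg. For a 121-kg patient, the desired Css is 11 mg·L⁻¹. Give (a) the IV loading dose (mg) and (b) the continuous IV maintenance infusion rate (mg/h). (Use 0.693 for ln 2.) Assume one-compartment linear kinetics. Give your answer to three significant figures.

(a) 5460 mg; (b) 53.3 mg/h

Total Vd = 4.1 × 121 = 496.1 L
LD = Vd × C = 496.1 × 11 = 5457 mg
CL = 0.693 × Vd / t½ = 0.693 × 496.1 / 71 = 4.842 L/h
Infusion rate = CL × Css = 4.842 × 11 = 53.26 mg/h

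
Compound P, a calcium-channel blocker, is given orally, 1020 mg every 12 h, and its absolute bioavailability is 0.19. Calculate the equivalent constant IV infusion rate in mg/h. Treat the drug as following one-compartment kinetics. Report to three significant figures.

16.2 mg/h

Equivalent systemic input: infusion rate = F·D/τ.
Rate = 0.19 × 1020 / 12 = 16.15 mg/h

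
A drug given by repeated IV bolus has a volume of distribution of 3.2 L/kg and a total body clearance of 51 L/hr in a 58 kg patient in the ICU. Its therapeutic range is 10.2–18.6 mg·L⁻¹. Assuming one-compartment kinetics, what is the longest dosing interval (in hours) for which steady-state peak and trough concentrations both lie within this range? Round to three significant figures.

Total Vd = 3.2 × 58 = 185.6 L
k = CL / Vd = 51.00 / 185.6 = 0.2748 h⁻¹
Between IV bolus doses, concentration decays as C = C₀·e^(−kτ), so C_peak/C_trough = e^(kτ).
τ_max = ln(C_peak/C_trough) / k = ln(18.6/10.2) / 0.2748 = 0.6008 / 0.2748 = 2.186 h

2.19 h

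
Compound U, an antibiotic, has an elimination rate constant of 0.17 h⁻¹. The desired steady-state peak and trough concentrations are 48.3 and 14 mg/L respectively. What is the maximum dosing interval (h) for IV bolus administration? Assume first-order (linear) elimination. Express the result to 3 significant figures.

7.28 h

Between IV bolus doses, concentration decays as C = C₀·e^(−kτ), so C_peak/C_trough = e^(kτ).
τ_max = ln(C_peak/C_trough) / k = ln(48.3/14) / 0.1700 = 1.238 / 0.1700 = 7.282 h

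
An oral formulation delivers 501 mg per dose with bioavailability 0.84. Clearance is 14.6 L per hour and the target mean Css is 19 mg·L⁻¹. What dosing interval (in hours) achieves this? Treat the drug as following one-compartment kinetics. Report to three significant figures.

1.52 h

F·D/τ = CL·Css → τ = F·D / (CL·Css).
τ = 0.84 × 501 / (14.6 × 19) = 1.517 h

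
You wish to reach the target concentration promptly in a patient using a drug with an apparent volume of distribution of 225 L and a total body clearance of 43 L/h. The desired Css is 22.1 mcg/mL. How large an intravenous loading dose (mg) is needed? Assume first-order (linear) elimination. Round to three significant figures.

4970 mg

LD = Vd × C = 225.0 × 22.10 = 4973 mg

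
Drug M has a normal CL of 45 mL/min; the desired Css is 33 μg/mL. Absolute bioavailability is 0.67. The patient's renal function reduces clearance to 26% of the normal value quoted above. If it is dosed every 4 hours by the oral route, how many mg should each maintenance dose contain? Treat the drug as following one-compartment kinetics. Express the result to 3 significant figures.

Convert clearance: 45 mL/min × 60 min/h ÷ 1000 mL/L = 2.700 L/h
Patient clearance = 0.26 × 2.700 = 0.7020 L/h
D = CL × Css × τ / F = 0.7020 × 33 × 4 / 0.67 = 138.3 mg

138 mg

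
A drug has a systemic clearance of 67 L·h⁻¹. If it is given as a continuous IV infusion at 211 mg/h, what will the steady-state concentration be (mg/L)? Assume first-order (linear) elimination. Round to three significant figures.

Css = rate / CL = 211 / 67.00 = 3.149 mg/L

3.15 mg/L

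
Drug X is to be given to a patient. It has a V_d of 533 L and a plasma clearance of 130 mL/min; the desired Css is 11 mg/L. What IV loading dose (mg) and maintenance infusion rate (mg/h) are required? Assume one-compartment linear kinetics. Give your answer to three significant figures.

(a) 5860 mg; (b) 85.8 mg/h

LD = Vd · C_target = 533.0 × 11 = 5863 mg
Convert clearance: 130 mL/min × 60 min/h ÷ 1000 mL/L = 7.800 L/h
Maintenance infusion rate = CL × Css = 7.800 × 11 = 85.80 mg/h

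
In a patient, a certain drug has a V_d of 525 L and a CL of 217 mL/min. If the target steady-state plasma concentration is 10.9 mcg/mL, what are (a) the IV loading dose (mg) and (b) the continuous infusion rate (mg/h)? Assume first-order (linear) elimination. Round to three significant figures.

(a) 5720 mg; (b) 142 mg/h

LD = Vd · C_target = 525.0 × 10.9 = 5723 mg
Convert clearance: 217 mL/min × 60 min/h ÷ 1000 mL/L = 13.02 L/h
Maintenance infusion rate = CL × Css = 13.02 × 10.9 = 141.9 mg/h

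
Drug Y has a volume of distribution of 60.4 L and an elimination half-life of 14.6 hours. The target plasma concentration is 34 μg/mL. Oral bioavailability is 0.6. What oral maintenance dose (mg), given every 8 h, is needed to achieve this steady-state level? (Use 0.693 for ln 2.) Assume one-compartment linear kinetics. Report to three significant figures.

1300 mg

CL = ln 2 · Vd / t½ = 0.693 × 60.40 / 14.6 = 2.867 L/h
D = CL × Css × τ / F = 2.867 × 34 × 8 / 0.6 = 1300 mg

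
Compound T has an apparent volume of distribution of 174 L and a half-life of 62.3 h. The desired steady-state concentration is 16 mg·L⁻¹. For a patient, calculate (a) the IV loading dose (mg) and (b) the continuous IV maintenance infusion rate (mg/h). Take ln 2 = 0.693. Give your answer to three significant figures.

LD = Vd × C = 174.0 × 16 = 2784 mg
CL = 0.693 × Vd / t½ = 0.693 × 174.0 / 62.3 = 1.936 L/h
Infusion rate = CL × Css = 1.936 × 16 = 30.98 mg/h

(a) 2780 mg; (b) 31.0 mg/h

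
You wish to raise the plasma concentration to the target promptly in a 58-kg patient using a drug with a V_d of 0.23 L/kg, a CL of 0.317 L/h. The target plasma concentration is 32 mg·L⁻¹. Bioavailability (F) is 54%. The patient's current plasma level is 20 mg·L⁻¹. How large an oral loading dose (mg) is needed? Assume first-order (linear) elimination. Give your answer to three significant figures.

296 mg

Vd(total) = 58 kg × 0.23 L/kg = 13.34 L
The loading dose fills Vd to the target concentration.
Concentration deficit ΔC = 32 − 20 = 12.00 mg/L
LD = Vd × ΔC / F = 13.34 × 12.00 / 0.54 = 296.4 mg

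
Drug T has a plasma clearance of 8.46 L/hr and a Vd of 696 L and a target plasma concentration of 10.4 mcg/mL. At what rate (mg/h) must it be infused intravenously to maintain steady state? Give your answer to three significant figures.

88.0 mg/h

Maintenance depends on clearance, not Vd — rate in must match rate out.
R₀ = 8.460 × 10.4 = 87.98 mg/h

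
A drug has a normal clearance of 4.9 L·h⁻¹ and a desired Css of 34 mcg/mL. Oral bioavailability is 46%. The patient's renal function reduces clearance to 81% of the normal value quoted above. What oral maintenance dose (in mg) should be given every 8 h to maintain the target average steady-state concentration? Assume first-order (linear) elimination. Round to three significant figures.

Patient clearance = 0.81 × 4.900 = 3.969 L/h
D = CL × Css × τ / F = 3.969 × 34 × 8 / 0.46 = 2347 mg

2350 mg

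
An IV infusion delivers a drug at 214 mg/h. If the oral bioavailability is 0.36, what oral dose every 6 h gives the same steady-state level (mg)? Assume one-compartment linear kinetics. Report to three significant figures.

To maintain the same Css, the systemic dosing rate must be unchanged: F·D/τ = infusion rate.
D = rate × τ / F = 214 × 6 / 0.36 = 3567 mg

3570 mg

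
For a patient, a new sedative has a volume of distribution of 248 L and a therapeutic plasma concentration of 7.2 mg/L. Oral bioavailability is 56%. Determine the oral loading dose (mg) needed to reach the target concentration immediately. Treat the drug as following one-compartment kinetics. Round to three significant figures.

3190 mg

LD = Vd × C / F = 248.0 × 7.200 / 0.56 = 3189 mg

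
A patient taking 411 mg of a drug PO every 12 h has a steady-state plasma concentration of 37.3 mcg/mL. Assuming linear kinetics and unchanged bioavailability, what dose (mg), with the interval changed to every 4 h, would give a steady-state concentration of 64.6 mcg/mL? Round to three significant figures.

With linear kinetics, Css is proportional to dose rate (D/τ) at fixed clearance.
D₂ = D₁ × (Css,target / Css,current) × (τ₂/τ₁) = 411 × (64.6/37.3) × (4/12) = 237.3 mg

237 mg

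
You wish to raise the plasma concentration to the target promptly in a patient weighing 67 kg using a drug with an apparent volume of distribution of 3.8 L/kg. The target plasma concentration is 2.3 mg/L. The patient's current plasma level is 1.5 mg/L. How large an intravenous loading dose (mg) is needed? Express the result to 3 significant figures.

204 mg

Vd = 3.8 L/kg × 67 kg = 254.6 L
Concentration deficit ΔC = 2.3 − 1.5 = 0.8000 mg/L
LD = Vd × ΔC = 254.6 × 0.8000 = 203.7 mg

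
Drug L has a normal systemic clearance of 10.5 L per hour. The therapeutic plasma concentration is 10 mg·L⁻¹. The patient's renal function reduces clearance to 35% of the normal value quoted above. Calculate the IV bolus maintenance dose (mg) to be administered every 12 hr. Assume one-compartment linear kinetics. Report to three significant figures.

441 mg

Patient clearance = 0.35 × 10.50 = 3.675 L/h
D = CL × Css × τ = 3.675 × 10 × 12 = 441.0 mg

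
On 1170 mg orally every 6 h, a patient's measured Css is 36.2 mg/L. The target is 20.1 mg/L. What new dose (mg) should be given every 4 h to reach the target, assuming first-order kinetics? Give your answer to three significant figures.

433 mg

With linear kinetics, Css is proportional to dose rate (D/τ) at fixed clearance.
D₂ = D₁ × (Css,target / Css,current) × (τ₂/τ₁) = 1170 × (20.1/36.2) × (4/6) = 433.1 mg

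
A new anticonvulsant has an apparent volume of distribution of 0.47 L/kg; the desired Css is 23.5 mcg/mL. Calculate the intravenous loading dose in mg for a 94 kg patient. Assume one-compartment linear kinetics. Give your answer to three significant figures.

Vd(total) = 94 kg × 0.47 L/kg = 44.18 L
The loading dose fills Vd to the target concentration.
LD = Vd × C = 44.18 × 23.50 = 1038 mg

1040 mg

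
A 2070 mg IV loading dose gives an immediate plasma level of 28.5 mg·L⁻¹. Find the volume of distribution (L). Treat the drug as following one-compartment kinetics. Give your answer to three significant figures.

Immediately after an IV bolus, C₀ = Dose / Vd, so Vd = Dose / C₀.
Vd = 2070 / 28.5 = 72.63 L

72.6 L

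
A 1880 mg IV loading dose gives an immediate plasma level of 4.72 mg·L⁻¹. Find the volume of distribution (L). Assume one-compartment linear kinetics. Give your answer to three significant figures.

398 L

Immediately after an IV bolus, C₀ = Dose / Vd, so Vd = Dose / C₀.
Vd = 1880 / 4.72 = 398.3 L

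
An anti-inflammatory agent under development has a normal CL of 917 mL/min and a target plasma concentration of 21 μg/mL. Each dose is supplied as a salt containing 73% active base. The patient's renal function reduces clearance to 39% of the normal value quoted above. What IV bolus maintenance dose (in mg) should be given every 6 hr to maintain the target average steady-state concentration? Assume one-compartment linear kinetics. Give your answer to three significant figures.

3700 mg

Convert clearance: 917 mL/min × 60 min/h ÷ 1000 mL/L = 55.02 L/h
Patient clearance = 0.39 × 55.02 = 21.46 L/h
D = CL × Css × τ / S = 21.46 × 21 × 6 / 0.73 = 3704 mg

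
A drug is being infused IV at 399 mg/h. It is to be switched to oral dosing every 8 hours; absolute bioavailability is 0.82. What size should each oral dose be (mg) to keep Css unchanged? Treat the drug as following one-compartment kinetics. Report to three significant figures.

To maintain the same Css, the systemic dosing rate must be unchanged: F·D/τ = infusion rate.
D = rate × τ / F = 399 × 8 / 0.82 = 3893 mg

3890 mg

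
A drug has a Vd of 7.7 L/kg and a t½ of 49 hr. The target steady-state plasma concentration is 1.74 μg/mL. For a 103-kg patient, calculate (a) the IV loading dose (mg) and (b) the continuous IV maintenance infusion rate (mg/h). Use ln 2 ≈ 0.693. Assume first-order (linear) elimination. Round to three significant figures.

(a) 1380 mg; (b) 19.5 mg/h

Total Vd = 7.7 × 103 = 793.1 L
LD = Vd × C = 793.1 × 1.74 = 1380 mg
CL = 0.693 × Vd / t½ = 0.693 × 793.1 / 49 = 11.22 L/h
Infusion rate = CL × Css = 11.22 × 1.74 = 19.52 mg/h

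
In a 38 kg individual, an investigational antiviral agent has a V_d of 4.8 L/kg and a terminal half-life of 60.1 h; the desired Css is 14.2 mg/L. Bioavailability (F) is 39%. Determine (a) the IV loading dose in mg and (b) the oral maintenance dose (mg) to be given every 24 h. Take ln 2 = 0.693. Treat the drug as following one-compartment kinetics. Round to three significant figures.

(a) 2590 mg; (b) 1840 mg

Vd(total) = 38 kg × 4.8 L/kg = 182.4 L
LD = Vd × C = 182.4 × 14.2 = 2590 mg
CL = 0.693 × Vd / t½ = 0.693 × 182.4 / 60.1 = 2.103 L/h
D = CL × Css × τ / F = 2.103 × 14.2 × 24 / 0.39 = 1838 mg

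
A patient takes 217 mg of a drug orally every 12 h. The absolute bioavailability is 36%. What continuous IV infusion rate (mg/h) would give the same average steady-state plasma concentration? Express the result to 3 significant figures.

Equivalent systemic input: infusion rate = F·D/τ.
Rate = 0.36 × 217 / 12 = 6.510 mg/h

6.51 mg/h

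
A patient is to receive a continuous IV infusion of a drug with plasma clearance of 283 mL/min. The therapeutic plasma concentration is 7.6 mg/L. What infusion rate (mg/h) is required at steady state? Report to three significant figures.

Convert clearance: 283 mL/min × 60 min/h ÷ 1000 mL/L = 16.98 L/h
Infusion rate = CL · Css = 16.98 L/h × 7.6 mg/L = 129.0 mg/h

129 mg/h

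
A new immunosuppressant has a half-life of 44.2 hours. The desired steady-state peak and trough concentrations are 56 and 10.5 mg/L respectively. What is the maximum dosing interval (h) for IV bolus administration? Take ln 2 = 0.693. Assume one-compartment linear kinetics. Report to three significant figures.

k = 0.693 / t½ = 0.693 / 44.2 = 0.01568 h⁻¹
Between IV bolus doses, concentration decays as C = C₀·e^(−kτ), so C_peak/C_trough = e^(kτ).
τ_max = ln(C_peak/C_trough) / k = ln(56/10.5) / 0.01568 = 1.674 / 0.01568 = 106.8 h

107 h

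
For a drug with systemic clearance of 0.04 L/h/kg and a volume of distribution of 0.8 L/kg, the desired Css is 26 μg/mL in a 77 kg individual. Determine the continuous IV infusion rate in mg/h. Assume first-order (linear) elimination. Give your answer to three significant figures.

CL = 0.04 L/h/kg × 77 kg = 3.080 L/h
Rate = CL × Css = 3.080 × 26 = 80.08 mg/h

80.1 mg/h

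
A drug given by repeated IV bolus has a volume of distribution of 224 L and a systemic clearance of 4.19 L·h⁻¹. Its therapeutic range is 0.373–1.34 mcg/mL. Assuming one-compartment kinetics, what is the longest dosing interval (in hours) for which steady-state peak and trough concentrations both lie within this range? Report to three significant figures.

k = CL / Vd = 4.190 / 224.0 = 0.01871 h⁻¹
Between IV bolus doses, concentration decays as C = C₀·e^(−kτ), so C_peak/C_trough = e^(kτ).
τ_max = ln(C_peak/C_trough) / k = ln(1.34/0.373) / 0.01871 = 1.279 / 0.01871 = 68.36 h

68.4 h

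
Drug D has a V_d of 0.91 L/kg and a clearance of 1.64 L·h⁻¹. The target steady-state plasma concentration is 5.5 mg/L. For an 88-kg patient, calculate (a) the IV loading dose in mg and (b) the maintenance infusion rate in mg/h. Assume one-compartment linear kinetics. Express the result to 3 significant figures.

(a) 440 mg; (b) 9.02 mg/h

Total Vd = 0.91 × 88 = 80.08 L
Loading: fill Vd to C_target → 80.08 L × 5.5 mg/L = 440.4 mg
Infusion rate = 1.640 L/h × 5.5 mg/L = 9.020 mg/h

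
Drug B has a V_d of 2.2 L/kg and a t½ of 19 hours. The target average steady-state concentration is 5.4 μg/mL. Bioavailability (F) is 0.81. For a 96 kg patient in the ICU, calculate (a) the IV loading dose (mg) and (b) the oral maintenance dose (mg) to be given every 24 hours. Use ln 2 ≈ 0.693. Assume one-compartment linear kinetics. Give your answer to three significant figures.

Vd(total) = 96 kg × 2.2 L/kg = 211.2 L
LD = Vd × C = 211.2 × 5.4 = 1140 mg
CL = 0.693 × Vd / t½ = 0.693 × 211.2 / 19 = 7.703 L/h
D = CL × Css × τ / F = 7.703 × 5.4 × 24 / 0.81 = 1232 mg

(a) 1140 mg; (b) 1230 mg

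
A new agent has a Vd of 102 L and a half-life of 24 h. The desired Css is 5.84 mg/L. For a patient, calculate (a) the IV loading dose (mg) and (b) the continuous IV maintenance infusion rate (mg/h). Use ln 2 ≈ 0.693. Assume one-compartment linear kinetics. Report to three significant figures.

LD = Vd × C = 102.0 × 5.84 = 595.7 mg
CL = 0.693 × Vd / t½ = 0.693 × 102.0 / 24 = 2.945 L/h
Infusion rate = CL × Css = 2.945 × 5.84 = 17.20 mg/h

(a) 596 mg; (b) 17.2 mg/h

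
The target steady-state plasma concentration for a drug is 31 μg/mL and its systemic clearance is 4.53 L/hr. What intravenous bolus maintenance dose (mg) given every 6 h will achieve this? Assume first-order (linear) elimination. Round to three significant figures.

843 mg

D = CL × Css × τ = 4.530 × 31 × 6 = 842.6 mg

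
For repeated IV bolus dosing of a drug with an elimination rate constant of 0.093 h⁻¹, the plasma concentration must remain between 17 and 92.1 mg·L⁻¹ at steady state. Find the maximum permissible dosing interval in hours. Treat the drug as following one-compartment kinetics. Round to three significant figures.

Between IV bolus doses, concentration decays as C = C₀·e^(−kτ), so C_peak/C_trough = e^(kτ).
τ_max = ln(C_peak/C_trough) / k = ln(92.1/17) / 0.09300 = 1.690 / 0.09300 = 18.17 h

18.2 h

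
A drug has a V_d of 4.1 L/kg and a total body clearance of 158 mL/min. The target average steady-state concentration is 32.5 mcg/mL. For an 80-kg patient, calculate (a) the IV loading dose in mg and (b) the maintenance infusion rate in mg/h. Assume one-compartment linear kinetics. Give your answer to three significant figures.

Vd = 4.1 L/kg × 80 kg = 328.0 L
Loading dose = Vd × C = 328.0 × 32.5 = 10660 mg
CL = 158 mL/min × 60/1000 = 9.480 L/h
Maintenance: replace elimination → rate = CL × Css = 9.480 × 32.5 = 308.1 mg/h

(a) 10700 mg; (b) 308 mg/h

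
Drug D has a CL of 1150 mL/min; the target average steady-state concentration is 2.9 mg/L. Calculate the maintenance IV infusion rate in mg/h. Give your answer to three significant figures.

200 mg/h

CL = 1150 mL/min × 60/1000 = 69.00 L/h
At steady state, infusion rate equals elimination rate: rate in = CL × Css.
R₀ = 69.00 × 2.9 = 200.1 mg/h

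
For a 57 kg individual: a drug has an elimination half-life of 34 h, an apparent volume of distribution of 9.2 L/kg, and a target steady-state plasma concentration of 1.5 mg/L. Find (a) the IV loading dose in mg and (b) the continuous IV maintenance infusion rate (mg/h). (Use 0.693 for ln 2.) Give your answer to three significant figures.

Vd = 9.2 L/kg × 57 kg = 524.4 L
LD = Vd × C = 524.4 × 1.5 = 786.6 mg
CL = 0.693 × Vd / t½ = 0.693 × 524.4 / 34 = 10.69 L/h
Infusion rate = CL × Css = 10.69 × 1.5 = 16.04 mg/h

(a) 787 mg; (b) 16.0 mg/h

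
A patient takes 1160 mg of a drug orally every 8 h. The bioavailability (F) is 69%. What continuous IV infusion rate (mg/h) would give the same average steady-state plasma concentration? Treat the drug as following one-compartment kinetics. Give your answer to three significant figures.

100 mg/h

Equivalent systemic input: infusion rate = F·D/τ.
Rate = 0.69 × 1160 / 8 = 100.1 mg/h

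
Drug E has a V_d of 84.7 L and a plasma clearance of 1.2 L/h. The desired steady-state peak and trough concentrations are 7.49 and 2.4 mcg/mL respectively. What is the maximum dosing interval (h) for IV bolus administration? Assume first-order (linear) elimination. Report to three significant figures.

k = CL / Vd = 1.200 / 84.70 = 0.01417 h⁻¹
Between IV bolus doses, concentration decays as C = C₀·e^(−kτ), so C_peak/C_trough = e^(kτ).
τ_max = ln(C_peak/C_trough) / k = ln(7.49/2.4) / 0.01417 = 1.138 / 0.01417 = 80.31 h

80.3 h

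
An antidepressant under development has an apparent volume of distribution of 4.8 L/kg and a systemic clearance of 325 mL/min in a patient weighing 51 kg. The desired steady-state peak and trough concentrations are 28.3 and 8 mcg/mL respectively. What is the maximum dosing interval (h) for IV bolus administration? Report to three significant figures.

Total Vd = 4.8 × 51 = 244.8 L
CL = 325 mL/min = 325 × 0.06 = 19.50 L/h
k = CL / Vd = 19.50 / 244.8 = 0.07966 h⁻¹
Between IV bolus doses, concentration decays as C = C₀·e^(−kτ), so C_peak/C_trough = e^(kτ).
τ_max = ln(C_peak/C_trough) / k = ln(28.3/8) / 0.07966 = 1.263 / 0.07966 = 15.85 h

15.9 h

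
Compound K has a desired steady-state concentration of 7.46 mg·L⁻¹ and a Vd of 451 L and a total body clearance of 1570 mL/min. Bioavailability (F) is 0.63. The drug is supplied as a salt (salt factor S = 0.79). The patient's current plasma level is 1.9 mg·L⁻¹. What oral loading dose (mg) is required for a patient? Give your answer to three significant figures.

5040 mg

Concentration deficit ΔC = 7.46 − 1.9 = 5.560 mg/L
LD = Vd × ΔC / F / S = 451.0 × 5.560 / 0.63 / 0.79 = 5038 mg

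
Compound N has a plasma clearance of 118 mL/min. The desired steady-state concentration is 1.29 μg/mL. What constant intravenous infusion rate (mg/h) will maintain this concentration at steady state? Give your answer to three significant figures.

9.13 mg/h

Convert clearance: 118 mL/min × 60 min/h ÷ 1000 mL/L = 7.080 L/h
At steady state, infusion rate equals elimination rate: rate in = CL × Css.
Rate = CL × Css = 7.080 × 1.29 = 9.133 mg/h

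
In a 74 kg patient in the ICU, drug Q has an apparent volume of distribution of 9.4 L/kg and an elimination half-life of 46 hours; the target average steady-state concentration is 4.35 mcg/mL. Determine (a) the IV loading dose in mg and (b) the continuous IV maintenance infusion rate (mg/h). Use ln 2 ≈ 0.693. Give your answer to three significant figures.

(a) 3030 mg; (b) 45.6 mg/h

Vd = 9.4 L/kg × 74 kg = 695.6 L
LD = Vd × C = 695.6 × 4.35 = 3026 mg
CL = 0.693 × Vd / t½ = 0.693 × 695.6 / 46 = 10.48 L/h
Infusion rate = CL × Css = 10.48 × 4.35 = 45.59 mg/h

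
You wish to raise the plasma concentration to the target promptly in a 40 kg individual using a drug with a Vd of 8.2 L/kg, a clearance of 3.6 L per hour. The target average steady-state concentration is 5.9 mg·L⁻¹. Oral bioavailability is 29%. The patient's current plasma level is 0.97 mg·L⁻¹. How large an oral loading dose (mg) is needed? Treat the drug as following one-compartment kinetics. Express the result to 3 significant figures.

5580 mg

Vd(total) = 40 kg × 8.2 L/kg = 328.0 L
Concentration deficit ΔC = 5.9 − 0.97 = 4.930 mg/L
LD = Vd × ΔC / F = 328.0 × 4.930 / 0.29 = 5576 mg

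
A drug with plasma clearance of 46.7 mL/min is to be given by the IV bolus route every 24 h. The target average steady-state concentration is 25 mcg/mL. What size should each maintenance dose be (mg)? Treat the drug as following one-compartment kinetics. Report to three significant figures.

CL = 46.7 mL/min × 60/1000 = 2.802 L/h
D = CL × Css × τ = 2.802 × 25 × 24 = 1681 mg

1680 mg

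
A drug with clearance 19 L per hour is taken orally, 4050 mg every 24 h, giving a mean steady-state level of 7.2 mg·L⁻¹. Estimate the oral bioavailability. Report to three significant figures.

0.811

F·D/τ = CL·Css at steady state → F = CL·Css·τ / D.
F = 19 × 7.2 × 24 / 4050 = 0.811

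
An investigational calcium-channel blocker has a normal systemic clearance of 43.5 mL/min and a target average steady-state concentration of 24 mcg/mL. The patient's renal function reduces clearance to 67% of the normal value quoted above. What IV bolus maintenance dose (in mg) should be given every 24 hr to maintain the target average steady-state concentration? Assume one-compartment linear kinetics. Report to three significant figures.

1010 mg

CL = 43.5 mL/min = 43.5 × 0.06 = 2.610 L/h
Patient clearance = 0.67 × 2.610 = 1.749 L/h
D = CL × Css × τ = 1.749 × 24 × 24 = 1007 mg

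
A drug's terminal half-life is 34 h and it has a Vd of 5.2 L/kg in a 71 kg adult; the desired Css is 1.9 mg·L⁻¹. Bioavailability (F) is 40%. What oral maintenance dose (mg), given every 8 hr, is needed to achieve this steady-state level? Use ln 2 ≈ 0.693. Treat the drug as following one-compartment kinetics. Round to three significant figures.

Vd = 5.2 L/kg × 71 kg = 369.2 L
CL = ln 2 · Vd / t½ = 0.693 × 369.2 / 34 = 7.525 L/h
D = CL × Css × τ / F = 7.525 × 1.9 × 8 / 0.4 = 286.0 mg

286 mg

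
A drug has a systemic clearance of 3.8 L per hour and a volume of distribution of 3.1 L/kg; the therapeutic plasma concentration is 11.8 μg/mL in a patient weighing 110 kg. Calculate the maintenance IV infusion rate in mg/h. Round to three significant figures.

44.8 mg/h

Rate = CL × Css = 3.800 × 11.8 = 44.84 mg/h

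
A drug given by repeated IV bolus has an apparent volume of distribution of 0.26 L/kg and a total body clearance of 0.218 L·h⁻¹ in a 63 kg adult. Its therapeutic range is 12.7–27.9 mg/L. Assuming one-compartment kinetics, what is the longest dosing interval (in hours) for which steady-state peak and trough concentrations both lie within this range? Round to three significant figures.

59.1 h

Vd(total) = 63 kg × 0.26 L/kg = 16.38 L
k = CL / Vd = 0.2180 / 16.38 = 0.01331 h⁻¹
Between IV bolus doses, concentration decays as C = C₀·e^(−kτ), so C_peak/C_trough = e^(kτ).
τ_max = ln(C_peak/C_trough) / k = ln(27.9/12.7) / 0.01331 = 0.7870 / 0.01331 = 59.13 h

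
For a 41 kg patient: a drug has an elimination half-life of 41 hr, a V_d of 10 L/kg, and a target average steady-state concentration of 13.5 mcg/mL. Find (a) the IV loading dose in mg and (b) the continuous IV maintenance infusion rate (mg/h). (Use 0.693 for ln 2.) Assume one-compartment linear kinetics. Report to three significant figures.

(a) 5540 mg; (b) 93.6 mg/h

Vd(total) = 41 kg × 10 L/kg = 410.0 L
LD = Vd × C = 410.0 × 13.5 = 5535 mg
CL = 0.693 × Vd / t½ = 0.693 × 410.0 / 41 = 6.930 L/h
Infusion rate = CL × Css = 6.930 × 13.5 = 93.56 mg/h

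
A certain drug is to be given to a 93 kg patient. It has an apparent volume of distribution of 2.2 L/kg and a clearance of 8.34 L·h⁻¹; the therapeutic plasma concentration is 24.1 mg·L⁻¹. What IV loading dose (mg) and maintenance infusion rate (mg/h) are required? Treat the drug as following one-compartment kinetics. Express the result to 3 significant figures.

(a) 4930 mg; (b) 201 mg/h

Total Vd = 2.2 × 93 = 204.6 L
LD = Vd · C_target = 204.6 × 24.1 = 4931 mg
Maintenance infusion rate = CL × Css = 8.340 × 24.1 = 201.0 mg/h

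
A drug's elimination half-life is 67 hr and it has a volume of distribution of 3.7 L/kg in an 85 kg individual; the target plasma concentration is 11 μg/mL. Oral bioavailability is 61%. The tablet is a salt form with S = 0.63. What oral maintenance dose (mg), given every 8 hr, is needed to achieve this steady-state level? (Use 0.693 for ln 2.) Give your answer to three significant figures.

Vd = 3.7 L/kg × 85 kg = 314.5 L
k = 0.693/67 = 0.01034 h⁻¹, so CL = k·Vd = 0.01034 × 314.5 = 3.252 L/h
D = CL × Css × τ / F / S = 3.252 × 11 × 8 / 0.61 / 0.63 = 744.7 mg

745 mg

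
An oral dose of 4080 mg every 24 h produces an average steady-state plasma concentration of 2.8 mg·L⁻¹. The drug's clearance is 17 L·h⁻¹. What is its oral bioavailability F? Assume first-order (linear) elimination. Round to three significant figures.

0.280

F·D/τ = CL·Css at steady state → F = CL·Css·τ / D.
F = 17 × 2.8 × 24 / 4080 = 0.280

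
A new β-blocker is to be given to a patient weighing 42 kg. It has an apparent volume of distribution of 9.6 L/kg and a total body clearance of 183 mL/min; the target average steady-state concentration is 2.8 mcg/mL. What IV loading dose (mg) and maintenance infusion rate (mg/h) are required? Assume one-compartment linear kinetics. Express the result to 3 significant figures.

(a) 1130 mg; (b) 30.7 mg/h

Vd = 9.6 L/kg × 42 kg = 403.2 L
LD = Vd · C_target = 403.2 × 2.8 = 1129 mg
Convert clearance: 183 mL/min × 60 min/h ÷ 1000 mL/L = 10.98 L/h
Maintenance: replace elimination → rate = CL × Css = 10.98 × 2.8 = 30.74 mg/h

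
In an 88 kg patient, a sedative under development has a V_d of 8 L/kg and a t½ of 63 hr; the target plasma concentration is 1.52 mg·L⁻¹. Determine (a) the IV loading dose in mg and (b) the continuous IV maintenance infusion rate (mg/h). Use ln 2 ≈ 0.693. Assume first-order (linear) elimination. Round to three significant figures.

(a) 1070 mg; (b) 11.8 mg/h

Vd = 8 L/kg × 88 kg = 704.0 L
LD = Vd × C = 704.0 × 1.52 = 1070 mg
CL = 0.693 × Vd / t½ = 0.693 × 704.0 / 63 = 7.744 L/h
Infusion rate = CL × Css = 7.744 × 1.52 = 11.77 mg/h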